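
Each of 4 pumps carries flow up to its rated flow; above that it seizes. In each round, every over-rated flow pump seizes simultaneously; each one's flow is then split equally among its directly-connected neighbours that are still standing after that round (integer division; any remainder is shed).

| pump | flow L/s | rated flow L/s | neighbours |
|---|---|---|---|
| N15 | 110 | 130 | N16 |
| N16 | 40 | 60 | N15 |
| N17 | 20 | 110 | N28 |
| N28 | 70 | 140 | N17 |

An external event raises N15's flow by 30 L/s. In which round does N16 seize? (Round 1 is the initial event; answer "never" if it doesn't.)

2

Round 1 — N15 at 140 > 130. N15 seizes.
  N15 sheds 140 L/s to N16: 140 each.
    N16: 40+140 = 180 > 60
Round 2 — N16 seizes.
  N16 sheds 180 L/s: no online neighbours, lost.
No further seizures.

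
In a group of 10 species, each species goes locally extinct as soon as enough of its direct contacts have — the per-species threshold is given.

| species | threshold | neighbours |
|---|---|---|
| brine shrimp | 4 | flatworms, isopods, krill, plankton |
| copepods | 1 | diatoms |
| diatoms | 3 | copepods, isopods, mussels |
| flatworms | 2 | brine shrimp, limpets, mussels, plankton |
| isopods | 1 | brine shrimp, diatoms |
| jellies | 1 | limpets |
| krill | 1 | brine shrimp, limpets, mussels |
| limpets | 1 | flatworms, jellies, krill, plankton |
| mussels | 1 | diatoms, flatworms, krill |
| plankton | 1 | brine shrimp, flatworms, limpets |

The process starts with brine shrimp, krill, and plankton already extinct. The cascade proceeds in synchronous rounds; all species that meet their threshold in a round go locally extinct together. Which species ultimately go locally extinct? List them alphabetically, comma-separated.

Round 1 — brine shrimp, krill, plankton go locally extinct (initial).
Round 2 — checking thresholds:
  flatworms: 2 of 4 neighbours ≥ 2, goes locally extinct.
  isopods: 1 of 2 neighbours ≥ 1, goes locally extinct.
  limpets: 2 of 4 neighbours ≥ 1, goes locally extinct.
  mussels: 1 of 3 neighbours ≥ 1, goes locally extinct.
Round 3 — checking thresholds:
  diatoms: 2 of 3 neighbours < 3, below threshold.
  jellies: 1 of 1 neighbours ≥ 1, goes locally extinct.
Round 4 — no new extinctions; cascade stops.

brine shrimp, flatworms, isopods, jellies, krill, limpets, mussels, plankton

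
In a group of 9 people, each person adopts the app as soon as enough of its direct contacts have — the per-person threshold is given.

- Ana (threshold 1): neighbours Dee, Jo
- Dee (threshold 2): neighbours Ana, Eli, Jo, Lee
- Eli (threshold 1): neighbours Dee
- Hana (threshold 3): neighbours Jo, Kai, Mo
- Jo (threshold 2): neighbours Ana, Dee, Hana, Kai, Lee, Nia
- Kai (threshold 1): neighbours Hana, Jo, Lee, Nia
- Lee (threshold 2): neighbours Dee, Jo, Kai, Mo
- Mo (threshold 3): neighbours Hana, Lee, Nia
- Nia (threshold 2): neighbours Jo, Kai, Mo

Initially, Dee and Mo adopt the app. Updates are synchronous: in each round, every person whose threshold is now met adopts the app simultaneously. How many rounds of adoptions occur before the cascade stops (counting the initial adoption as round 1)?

Round 1 — Dee, Mo adopt the app (initial).
Round 2 — checking thresholds:
  Ana: 1 of 2 neighbours ≥ 1, adopts the app.
  Eli: 1 of 1 neighbours ≥ 1, adopts the app.
  Hana: 1 of 3 neighbours < 3, below threshold.
  Jo: 1 of 6 neighbours < 2, below threshold.
  Lee: 2 of 4 neighbours ≥ 2, adopts the app.
  Nia: 1 of 3 neighbours < 2, below threshold.
Round 3 — checking thresholds:
  Hana: 1 of 3 neighbours < 3, below threshold.
  Jo: 3 of 6 neighbours ≥ 2, adopts the app.
  Kai: 1 of 4 neighbours ≥ 1, adopts the app.
  Nia: 1 of 3 neighbours < 2, below threshold.
Round 4 — checking thresholds:
  Hana: 3 of 3 neighbours ≥ 3, adopts the app.
  Nia: 3 of 3 neighbours ≥ 2, adopts the app.
Round 5 — no new adoptions; cascade stops.

4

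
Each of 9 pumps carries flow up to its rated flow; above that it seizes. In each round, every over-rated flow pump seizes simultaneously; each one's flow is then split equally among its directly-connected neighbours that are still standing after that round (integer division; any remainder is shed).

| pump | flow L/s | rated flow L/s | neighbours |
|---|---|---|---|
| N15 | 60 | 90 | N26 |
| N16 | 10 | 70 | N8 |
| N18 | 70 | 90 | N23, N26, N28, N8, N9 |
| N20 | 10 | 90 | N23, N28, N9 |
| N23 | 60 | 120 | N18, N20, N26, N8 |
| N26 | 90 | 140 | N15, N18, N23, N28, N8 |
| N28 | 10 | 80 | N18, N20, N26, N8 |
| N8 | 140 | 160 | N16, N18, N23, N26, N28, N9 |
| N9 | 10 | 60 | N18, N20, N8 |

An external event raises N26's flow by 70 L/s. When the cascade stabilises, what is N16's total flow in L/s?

Round 1 — N26 at 160 > 140. N26 seizes.
  N26 sheds 160 L/s to N15, N18, N23, N28, N8: 32 each.
    N15: 60+32 = 92 > 90
    N18: 70+32 = 102 > 90
    N23: 60+32 = 92 ≤ 120
    N28: 10+32 = 42 ≤ 80
    N8: 140+32 = 172 > 160
Round 2 — N15, N18, N8 seize.
  N15 sheds 92 L/s: no online neighbours, lost.
  N18 sheds 102 L/s to N23, N28, N9: 34 each.
    N23: 92+34 = 126 > 120
    N28: 42+34 = 76 ≤ 80
    N9: 10+34 = 44 ≤ 60
  N8 sheds 172 L/s to N16, N23, N28, N9: 43 each.
    N16: 10+43 = 53 ≤ 70
    N23: 126+43 = 169 > 120
    N28: 76+43 = 119 > 80
    N9: 44+43 = 87 > 60
Round 3 — N23, N28, N9 seize.
  N23 sheds 169 L/s to N20: 169 each.
    N20: 10+169 = 179 > 90
  N28 sheds 119 L/s to N20: 119 each.
    N20: 179+119 = 298 > 90
  N9 sheds 87 L/s to N20: 87 each.
    N20: 298+87 = 385 > 90
Round 4 — N20 seizes.
  N20 sheds 385 L/s: no online neighbours, lost.
No further seizures.

53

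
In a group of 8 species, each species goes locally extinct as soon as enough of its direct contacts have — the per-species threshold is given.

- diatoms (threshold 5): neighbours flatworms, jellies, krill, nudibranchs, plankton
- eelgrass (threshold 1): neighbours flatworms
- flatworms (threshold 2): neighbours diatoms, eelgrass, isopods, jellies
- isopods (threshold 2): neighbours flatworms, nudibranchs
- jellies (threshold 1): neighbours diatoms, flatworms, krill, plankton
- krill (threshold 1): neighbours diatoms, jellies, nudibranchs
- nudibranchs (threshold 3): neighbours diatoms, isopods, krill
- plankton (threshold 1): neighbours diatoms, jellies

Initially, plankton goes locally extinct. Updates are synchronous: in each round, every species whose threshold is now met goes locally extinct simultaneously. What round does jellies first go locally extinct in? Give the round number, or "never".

Round 1 — plankton goes locally extinct (initial).
Round 2 — checking thresholds:
  diatoms: 1 of 5 neighbours < 5, holds.
  jellies: 1 of 4 neighbours ≥ 1, goes locally extinct.
Round 3 — checking thresholds:
  diatoms: 2 of 5 neighbours < 5, holds.
  flatworms: 1 of 4 neighbours < 2, holds.
  krill: 1 of 3 neighbours ≥ 1, goes locally extinct.
Round 4 — no new extinctions; cascade stops.

2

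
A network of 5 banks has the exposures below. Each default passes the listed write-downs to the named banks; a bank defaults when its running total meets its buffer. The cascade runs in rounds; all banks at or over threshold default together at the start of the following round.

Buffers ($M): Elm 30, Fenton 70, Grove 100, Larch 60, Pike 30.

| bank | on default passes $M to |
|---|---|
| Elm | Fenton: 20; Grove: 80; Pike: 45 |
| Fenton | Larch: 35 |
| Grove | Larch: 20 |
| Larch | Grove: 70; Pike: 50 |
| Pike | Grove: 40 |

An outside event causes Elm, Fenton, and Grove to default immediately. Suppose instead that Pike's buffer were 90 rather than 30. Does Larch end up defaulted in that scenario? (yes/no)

no

With Pike's buffer at 90:
Round 1 — Elm, Fenton, Grove default (initial).
  Larch: +35+20 → 55 < 60
  Pike: +45 → 45 < 90
No further defaults.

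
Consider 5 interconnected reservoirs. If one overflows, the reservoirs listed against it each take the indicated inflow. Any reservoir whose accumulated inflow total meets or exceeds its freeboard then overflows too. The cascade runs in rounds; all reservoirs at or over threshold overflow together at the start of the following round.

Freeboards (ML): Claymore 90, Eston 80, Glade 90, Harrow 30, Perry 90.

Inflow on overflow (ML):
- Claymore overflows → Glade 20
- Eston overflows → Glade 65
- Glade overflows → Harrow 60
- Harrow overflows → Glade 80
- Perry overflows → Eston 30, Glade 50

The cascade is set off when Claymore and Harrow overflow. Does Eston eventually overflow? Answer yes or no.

Round 1 — Claymore, Harrow overflow (initial).
  Glade: +20+80 → 100 ≥ 90
Round 2 — Glade overflows.
No further overflows.

no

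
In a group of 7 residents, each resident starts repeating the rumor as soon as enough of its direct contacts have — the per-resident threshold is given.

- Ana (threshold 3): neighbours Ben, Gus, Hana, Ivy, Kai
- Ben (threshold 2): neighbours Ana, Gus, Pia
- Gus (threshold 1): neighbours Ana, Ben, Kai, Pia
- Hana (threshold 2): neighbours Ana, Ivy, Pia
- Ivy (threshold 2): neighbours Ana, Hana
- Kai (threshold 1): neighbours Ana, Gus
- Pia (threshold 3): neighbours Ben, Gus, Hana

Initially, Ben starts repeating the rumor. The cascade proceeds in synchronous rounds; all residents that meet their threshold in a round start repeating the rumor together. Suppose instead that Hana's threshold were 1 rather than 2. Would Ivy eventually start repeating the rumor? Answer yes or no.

yes

With Hana's threshold at 1:
Round 1 — Ben starts repeating the rumor (initial).
Round 2 — checking thresholds:
  Ana: 1 of 5 neighbours < 3, not yet.
  Gus: 1 of 4 neighbours ≥ 1, starts repeating the rumor.
  Pia: 1 of 3 neighbours < 3, not yet.
Round 3 — checking thresholds:
  Ana: 2 of 5 neighbours < 3, not yet.
  Kai: 1 of 2 neighbours ≥ 1, starts repeating the rumor.
  Pia: 2 of 3 neighbours < 3, not yet.
Round 4 — checking thresholds:
  Ana: 3 of 5 neighbours ≥ 3, starts repeating the rumor.
  Pia: 2 of 3 neighbours < 3, not yet.
Round 5 — checking thresholds:
  Hana: 1 of 3 neighbours ≥ 1, starts repeating the rumor.
  Ivy: 1 of 2 neighbours < 2, not yet.
  Pia: 2 of 3 neighbours < 3, not yet.
Round 6 — checking thresholds:
  Ivy: 2 of 2 neighbours ≥ 2, starts repeating the rumor.
  Pia: 3 of 3 neighbours ≥ 3, starts repeating the rumor.
Round 7 — no new spreads; cascade stops.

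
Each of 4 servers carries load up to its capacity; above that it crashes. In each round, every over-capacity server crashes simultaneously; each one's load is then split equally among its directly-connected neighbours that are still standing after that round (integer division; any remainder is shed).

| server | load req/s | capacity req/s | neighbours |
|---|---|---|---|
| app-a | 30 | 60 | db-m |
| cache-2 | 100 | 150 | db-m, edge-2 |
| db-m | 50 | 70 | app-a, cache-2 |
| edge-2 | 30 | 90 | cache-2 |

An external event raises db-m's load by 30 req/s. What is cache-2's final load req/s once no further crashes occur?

140

Round 1 — db-m at 80 > 70. db-m crashes.
  db-m sheds 80 req/s to app-a, cache-2: 40 each.
    app-a: 30+40 = 70 > 60
    cache-2: 100+40 = 140 ≤ 150
Round 2 — app-a crashes.
  app-a sheds 70 req/s: no online neighbours, lost.
No further crashes.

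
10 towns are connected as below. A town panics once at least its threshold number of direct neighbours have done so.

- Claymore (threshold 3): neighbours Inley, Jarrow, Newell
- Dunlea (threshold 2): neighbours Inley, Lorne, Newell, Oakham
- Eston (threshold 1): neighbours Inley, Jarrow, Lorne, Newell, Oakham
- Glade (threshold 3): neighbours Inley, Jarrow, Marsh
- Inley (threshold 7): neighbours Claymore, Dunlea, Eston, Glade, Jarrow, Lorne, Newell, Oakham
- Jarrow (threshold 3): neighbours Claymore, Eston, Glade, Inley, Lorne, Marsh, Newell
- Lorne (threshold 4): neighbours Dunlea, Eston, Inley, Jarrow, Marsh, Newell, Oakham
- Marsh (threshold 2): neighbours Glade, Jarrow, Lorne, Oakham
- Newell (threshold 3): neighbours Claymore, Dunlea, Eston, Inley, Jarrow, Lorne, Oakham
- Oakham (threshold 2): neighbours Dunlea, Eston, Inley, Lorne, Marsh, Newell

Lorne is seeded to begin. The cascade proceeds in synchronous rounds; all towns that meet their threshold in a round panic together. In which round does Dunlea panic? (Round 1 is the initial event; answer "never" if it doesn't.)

4

Round 1 — Lorne panics (initial).
Round 2 — checking thresholds:
  Dunlea: 1 of 4 neighbours < 2, holds.
  Eston: 1 of 5 neighbours ≥ 1, panics.
  Inley: 1 of 8 neighbours < 7, holds.
  Jarrow: 1 of 7 neighbours < 3, holds.
  Marsh: 1 of 4 neighbours < 2, holds.
  Newell: 1 of 7 neighbours < 3, holds.
  Oakham: 1 of 6 neighbours < 2, holds.
Round 3 — checking thresholds:
  Dunlea: 1 of 4 neighbours < 2, holds.
  Inley: 2 of 8 neighbours < 7, holds.
  Jarrow: 2 of 7 neighbours < 3, holds.
  Marsh: 1 of 4 neighbours < 2, holds.
  Newell: 2 of 7 neighbours < 3, holds.
  Oakham: 2 of 6 neighbours ≥ 2, panics.
Round 4 — checking thresholds:
  Dunlea: 2 of 4 neighbours ≥ 2, panics.
  Inley: 3 of 8 neighbours < 7, holds.
  Jarrow: 2 of 7 neighbours < 3, holds.
  Marsh: 2 of 4 neighbours ≥ 2, panics.
  Newell: 3 of 7 neighbours ≥ 3, panics.
Round 5 — checking thresholds:
  Claymore: 1 of 3 neighbours < 3, holds.
  Glade: 1 of 3 neighbours < 3, holds.
  Inley: 5 of 8 neighbours < 7, holds.
  Jarrow: 4 of 7 neighbours ≥ 3, panics.
Round 6 — no new panics; cascade stops.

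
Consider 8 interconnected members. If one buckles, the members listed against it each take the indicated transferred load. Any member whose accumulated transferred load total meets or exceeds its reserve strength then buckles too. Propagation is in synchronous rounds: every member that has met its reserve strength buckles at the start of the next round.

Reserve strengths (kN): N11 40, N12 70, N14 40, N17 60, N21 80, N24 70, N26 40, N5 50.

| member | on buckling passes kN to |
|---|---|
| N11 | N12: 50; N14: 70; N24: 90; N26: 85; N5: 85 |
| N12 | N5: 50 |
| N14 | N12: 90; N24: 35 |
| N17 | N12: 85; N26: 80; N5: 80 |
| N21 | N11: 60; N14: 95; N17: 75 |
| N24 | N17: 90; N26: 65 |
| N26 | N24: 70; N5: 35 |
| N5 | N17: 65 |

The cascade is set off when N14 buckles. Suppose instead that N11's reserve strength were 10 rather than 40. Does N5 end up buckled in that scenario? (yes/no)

With N11's reserve strength at 10:
Round 1 — N14 buckles (initial).
  N12: +90 → 90 ≥ 70
  N24: +35 → 35 < 70
Round 2 — N12 buckles.
  N5: +50 → 50 ≥ 50
Round 3 — N5 buckles.
  N17: +65 → 65 ≥ 60
Round 4 — N17 buckles.
  N26: +80 → 80 ≥ 40
Round 5 — N26 buckles.
  N24: +70 → 105 ≥ 70
Round 6 — N24 buckles.
No further bucklings.

yes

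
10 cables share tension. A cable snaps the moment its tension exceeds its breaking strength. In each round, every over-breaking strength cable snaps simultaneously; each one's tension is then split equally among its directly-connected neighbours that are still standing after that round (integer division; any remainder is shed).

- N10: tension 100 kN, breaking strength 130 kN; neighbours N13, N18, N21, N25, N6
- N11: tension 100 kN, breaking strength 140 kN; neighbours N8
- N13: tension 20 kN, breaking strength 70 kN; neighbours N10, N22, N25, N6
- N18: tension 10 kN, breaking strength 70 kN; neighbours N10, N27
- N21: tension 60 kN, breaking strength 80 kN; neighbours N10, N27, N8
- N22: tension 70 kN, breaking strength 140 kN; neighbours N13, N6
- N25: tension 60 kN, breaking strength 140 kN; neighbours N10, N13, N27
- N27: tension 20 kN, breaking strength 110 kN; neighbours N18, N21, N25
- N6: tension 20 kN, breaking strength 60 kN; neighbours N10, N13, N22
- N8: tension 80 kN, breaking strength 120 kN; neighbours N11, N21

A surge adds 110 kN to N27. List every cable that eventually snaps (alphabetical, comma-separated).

Round 1 — N27 at 130 > 110. N27 snaps.
  N27 sheds 130 kN to N18, N21, N25: 43 each (1 lost).
    N18: 10+43 = 53 ≤ 70
    N21: 60+43 = 103 > 80
    N25: 60+43 = 103 ≤ 140
Round 2 — N21 snaps.
  N21 sheds 103 kN to N10, N8: 51 each (1 lost).
    N10: 100+51 = 151 > 130
    N8: 80+51 = 131 > 120
Round 3 — N10, N8 snap.
  N10 sheds 151 kN to N13, N18, N25, N6: 37 each (3 lost).
    N13: 20+37 = 57 ≤ 70
    N18: 53+37 = 90 > 70
    N25: 103+37 = 140 ≤ 140
    N6: 20+37 = 57 ≤ 60
  N8 sheds 131 kN to N11: 131 each.
    N11: 100+131 = 231 > 140
Round 4 — N11, N18 snap.
  N11 sheds 231 kN: no online neighbours, lost.
  N18 sheds 90 kN: no online neighbours, lost.
No further breaks.

N10, N11, N18, N21, N27, N8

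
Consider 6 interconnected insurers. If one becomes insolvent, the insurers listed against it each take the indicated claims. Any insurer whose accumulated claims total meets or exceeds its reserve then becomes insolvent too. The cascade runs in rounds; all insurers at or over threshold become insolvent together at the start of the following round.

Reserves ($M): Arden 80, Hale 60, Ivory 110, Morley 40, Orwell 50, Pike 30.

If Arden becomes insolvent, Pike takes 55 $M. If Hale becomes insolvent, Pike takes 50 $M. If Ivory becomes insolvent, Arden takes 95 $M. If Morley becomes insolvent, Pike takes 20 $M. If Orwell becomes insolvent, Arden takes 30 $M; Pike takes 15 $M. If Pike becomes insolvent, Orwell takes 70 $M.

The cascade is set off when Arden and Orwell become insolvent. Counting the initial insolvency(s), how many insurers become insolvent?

3

Round 1 — Arden, Orwell become insolvent (initial).
  Pike: +55+15 → 70 ≥ 30
Round 2 — Pike becomes insolvent.
No further insolvencies.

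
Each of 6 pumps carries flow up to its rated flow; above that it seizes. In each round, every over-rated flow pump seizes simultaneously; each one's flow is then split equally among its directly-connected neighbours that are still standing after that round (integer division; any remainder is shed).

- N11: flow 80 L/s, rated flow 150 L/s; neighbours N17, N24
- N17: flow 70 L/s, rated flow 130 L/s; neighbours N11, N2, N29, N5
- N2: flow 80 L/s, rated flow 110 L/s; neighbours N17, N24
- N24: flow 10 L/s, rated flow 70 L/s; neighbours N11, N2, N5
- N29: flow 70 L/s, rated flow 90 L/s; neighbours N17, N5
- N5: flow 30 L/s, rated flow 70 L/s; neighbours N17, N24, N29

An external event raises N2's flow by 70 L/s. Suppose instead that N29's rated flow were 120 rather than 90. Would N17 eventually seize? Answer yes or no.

With N29's rated flow at 120:
Round 1 — N2 at 150 > 110. N2 seizes.
  N2 sheds 150 L/s to N17, N24: 75 each.
    N17: 70+75 = 145 > 130
    N24: 10+75 = 85 > 70
Round 2 — N17, N24 seize.
  N17 sheds 145 L/s to N11, N29, N5: 48 each (1 lost).
    N11: 80+48 = 128 ≤ 150
    N29: 70+48 = 118 ≤ 120
    N5: 30+48 = 78 > 70
  N24 sheds 85 L/s to N11, N5: 42 each (1 lost).
    N11: 128+42 = 170 > 150
    N5: 78+42 = 120 > 70
Round 3 — N11, N5 seize.
  N11 sheds 170 L/s: no online neighbours, lost.
  N5 sheds 120 L/s to N29: 120 each.
    N29: 118+120 = 238 > 120
Round 4 — N29 seizes.
  N29 sheds 238 L/s: no online neighbours, lost.
No further seizures.

yes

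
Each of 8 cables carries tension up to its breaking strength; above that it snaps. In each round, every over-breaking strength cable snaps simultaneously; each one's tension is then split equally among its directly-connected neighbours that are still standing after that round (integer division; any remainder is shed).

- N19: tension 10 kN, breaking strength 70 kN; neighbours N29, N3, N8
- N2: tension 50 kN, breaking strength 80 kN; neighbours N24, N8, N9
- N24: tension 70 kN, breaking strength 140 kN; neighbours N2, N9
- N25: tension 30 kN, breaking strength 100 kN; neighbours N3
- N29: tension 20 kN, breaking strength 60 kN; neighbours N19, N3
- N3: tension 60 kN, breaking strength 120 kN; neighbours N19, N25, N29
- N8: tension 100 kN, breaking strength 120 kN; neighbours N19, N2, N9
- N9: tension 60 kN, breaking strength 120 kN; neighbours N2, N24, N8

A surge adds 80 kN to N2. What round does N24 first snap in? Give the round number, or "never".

Round 1 — N2 at 130 > 80. N2 snaps.
  N2 sheds 130 kN to N24, N8, N9: 43 each (1 lost).
    N24: 70+43 = 113 ≤ 140
    N8: 100+43 = 143 > 120
    N9: 60+43 = 103 ≤ 120
Round 2 — N8 snaps.
  N8 sheds 143 kN to N19, N9: 71 each (1 lost).
    N19: 10+71 = 81 > 70
    N9: 103+71 = 174 > 120
Round 3 — N19, N9 snap.
  N19 sheds 81 kN to N29, N3: 40 each (1 lost).
    N29: 20+40 = 60 ≤ 60
    N3: 60+40 = 100 ≤ 120
  N9 sheds 174 kN to N24: 174 each.
    N24: 113+174 = 287 > 140
Round 4 — N24 snaps.
  N24 sheds 287 kN: no online neighbours, lost.
No further breaks.

4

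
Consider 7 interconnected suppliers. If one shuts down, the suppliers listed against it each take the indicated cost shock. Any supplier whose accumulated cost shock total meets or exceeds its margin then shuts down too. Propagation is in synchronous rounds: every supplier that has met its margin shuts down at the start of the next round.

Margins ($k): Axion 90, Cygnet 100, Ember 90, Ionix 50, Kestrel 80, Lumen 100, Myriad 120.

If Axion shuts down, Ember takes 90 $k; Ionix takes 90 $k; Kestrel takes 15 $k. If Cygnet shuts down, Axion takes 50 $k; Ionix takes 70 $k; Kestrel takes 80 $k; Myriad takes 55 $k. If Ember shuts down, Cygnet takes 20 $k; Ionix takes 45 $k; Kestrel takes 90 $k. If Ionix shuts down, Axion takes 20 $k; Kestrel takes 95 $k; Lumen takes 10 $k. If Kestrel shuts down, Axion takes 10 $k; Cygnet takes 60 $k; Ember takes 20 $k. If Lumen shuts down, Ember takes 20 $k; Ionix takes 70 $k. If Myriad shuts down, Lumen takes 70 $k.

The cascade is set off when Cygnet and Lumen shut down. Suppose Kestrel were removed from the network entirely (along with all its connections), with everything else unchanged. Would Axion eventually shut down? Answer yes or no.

With Kestrel removed:
Round 1 — Cygnet, Lumen shut down (initial).
  Axion: +50 → 50 < 90
  Ember: +20 → 20 < 90
  Ionix: +70+70 → 140 ≥ 50
  Myriad: +55 → 55 < 120
Round 2 — Ionix shuts down.
  Axion: +20 → 70 < 90
No further shutdowns.

no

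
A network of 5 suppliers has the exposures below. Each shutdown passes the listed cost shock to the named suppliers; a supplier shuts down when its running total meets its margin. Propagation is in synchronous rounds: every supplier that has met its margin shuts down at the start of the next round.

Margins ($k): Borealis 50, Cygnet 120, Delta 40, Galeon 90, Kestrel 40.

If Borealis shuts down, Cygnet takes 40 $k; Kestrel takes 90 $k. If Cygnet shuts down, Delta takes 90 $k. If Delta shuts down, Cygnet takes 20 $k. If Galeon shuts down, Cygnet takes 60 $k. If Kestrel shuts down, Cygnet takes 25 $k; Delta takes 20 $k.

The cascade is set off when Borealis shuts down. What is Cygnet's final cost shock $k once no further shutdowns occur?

Round 1 — Borealis shuts down (initial).
  Cygnet: +40 → 40 < 120
  Kestrel: +90 → 90 ≥ 40
Round 2 — Kestrel shuts down.
  Cygnet: +25 → 65 < 120
  Delta: +20 → 20 < 40
No further shutdowns.

65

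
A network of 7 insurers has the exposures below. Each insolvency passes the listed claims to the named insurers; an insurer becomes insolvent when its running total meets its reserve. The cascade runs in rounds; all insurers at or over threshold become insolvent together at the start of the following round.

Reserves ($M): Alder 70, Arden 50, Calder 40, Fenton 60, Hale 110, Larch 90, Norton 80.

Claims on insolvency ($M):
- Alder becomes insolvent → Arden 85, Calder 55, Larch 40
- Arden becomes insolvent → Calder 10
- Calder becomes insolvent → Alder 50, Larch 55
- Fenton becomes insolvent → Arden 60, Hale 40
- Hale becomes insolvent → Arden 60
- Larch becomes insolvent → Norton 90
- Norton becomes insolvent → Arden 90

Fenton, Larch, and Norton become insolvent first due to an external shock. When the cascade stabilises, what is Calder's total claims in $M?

10

Round 1 — Fenton, Larch, Norton become insolvent (initial).
  Arden: +60+90 → 150 ≥ 50
  Hale: +40 → 40 < 110
Round 2 — Arden becomes insolvent.
  Calder: +10 → 10 < 40
No further insolvencies.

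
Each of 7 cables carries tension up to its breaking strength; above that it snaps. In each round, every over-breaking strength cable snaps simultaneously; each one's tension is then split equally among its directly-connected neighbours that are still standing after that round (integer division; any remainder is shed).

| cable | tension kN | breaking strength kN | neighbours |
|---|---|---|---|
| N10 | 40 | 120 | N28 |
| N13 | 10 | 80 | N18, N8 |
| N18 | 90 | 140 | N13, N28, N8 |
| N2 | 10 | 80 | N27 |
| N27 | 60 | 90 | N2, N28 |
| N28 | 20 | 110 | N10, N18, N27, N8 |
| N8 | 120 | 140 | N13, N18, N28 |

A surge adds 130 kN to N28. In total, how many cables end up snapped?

6

Round 1 — N28 at 150 > 110. N28 snaps.
  N28 sheds 150 kN to N10, N18, N27, N8: 37 each (2 lost).
    N10: 40+37 = 77 ≤ 120
    N18: 90+37 = 127 ≤ 140
    N27: 60+37 = 97 > 90
    N8: 120+37 = 157 > 140
Round 2 — N27, N8 snap.
  N27 sheds 97 kN to N2: 97 each.
    N2: 10+97 = 107 > 80
  N8 sheds 157 kN to N13, N18: 78 each (1 lost).
    N13: 10+78 = 88 > 80
    N18: 127+78 = 205 > 140
Round 3 — N13, N18, N2 snap.
  N13 sheds 88 kN: no online neighbours, lost.
  N18 sheds 205 kN: no online neighbours, lost.
  N2 sheds 107 kN: no online neighbours, lost.
No further breaks.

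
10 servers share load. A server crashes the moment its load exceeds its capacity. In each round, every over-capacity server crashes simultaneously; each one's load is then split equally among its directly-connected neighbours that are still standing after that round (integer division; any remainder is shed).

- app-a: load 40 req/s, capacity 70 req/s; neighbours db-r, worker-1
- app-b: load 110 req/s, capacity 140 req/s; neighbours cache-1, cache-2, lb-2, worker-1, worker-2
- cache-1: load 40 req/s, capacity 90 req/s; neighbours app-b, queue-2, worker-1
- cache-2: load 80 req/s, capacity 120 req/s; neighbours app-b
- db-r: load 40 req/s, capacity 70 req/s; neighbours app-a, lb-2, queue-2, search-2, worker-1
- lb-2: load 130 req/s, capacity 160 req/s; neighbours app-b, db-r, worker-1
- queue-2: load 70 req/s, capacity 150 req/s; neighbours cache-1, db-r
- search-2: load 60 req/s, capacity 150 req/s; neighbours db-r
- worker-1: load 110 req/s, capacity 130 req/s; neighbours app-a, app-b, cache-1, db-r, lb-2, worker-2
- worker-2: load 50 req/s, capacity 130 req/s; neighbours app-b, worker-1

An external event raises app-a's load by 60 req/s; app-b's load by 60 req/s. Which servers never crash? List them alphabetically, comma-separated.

Round 1 — app-a at 100 > 70; app-b at 170 > 140. app-a, app-b crash.
  app-a sheds 100 req/s to db-r, worker-1: 50 each.
    db-r: 40+50 = 90 > 70
    worker-1: 110+50 = 160 > 130
  app-b sheds 170 req/s to cache-1, cache-2, lb-2, worker-1, worker-2: 34 each.
    cache-1: 40+34 = 74 ≤ 90
    cache-2: 80+34 = 114 ≤ 120
    lb-2: 130+34 = 164 > 160
    worker-1: 160+34 = 194 > 130
    worker-2: 50+34 = 84 ≤ 130
Round 2 — db-r, lb-2, worker-1 crash.
  db-r sheds 90 req/s to queue-2, search-2: 45 each.
    queue-2: 70+45 = 115 ≤ 150
    search-2: 60+45 = 105 ≤ 150
  lb-2 sheds 164 req/s: no online neighbours, lost.
  worker-1 sheds 194 req/s to cache-1, worker-2: 97 each.
    cache-1: 74+97 = 171 > 90
    worker-2: 84+97 = 181 > 130
Round 3 — cache-1, worker-2 crash.
  cache-1 sheds 171 req/s to queue-2: 171 each.
    queue-2: 115+171 = 286 > 150
  worker-2 sheds 181 req/s: no online neighbours, lost.
Round 4 — queue-2 crashes.
  queue-2 sheds 286 req/s: no online neighbours, lost.
No further crashes.

cache-2, search-2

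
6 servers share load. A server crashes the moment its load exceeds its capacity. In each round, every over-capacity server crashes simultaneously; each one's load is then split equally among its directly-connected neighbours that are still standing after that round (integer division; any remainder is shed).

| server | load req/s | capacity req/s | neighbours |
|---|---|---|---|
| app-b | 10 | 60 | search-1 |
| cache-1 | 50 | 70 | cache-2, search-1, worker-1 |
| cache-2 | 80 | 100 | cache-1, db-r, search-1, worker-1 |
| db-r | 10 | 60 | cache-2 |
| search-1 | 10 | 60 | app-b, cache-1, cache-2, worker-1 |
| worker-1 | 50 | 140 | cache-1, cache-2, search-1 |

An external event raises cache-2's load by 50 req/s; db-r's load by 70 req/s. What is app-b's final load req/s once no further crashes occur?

59

Round 1 — cache-2 at 130 > 100; db-r at 80 > 60. cache-2, db-r crash.
  cache-2 sheds 130 req/s to cache-1, search-1, worker-1: 43 each (1 lost).
    cache-1: 50+43 = 93 > 70
    search-1: 10+43 = 53 ≤ 60
    worker-1: 50+43 = 93 ≤ 140
  db-r sheds 80 req/s: no online neighbours, lost.
Round 2 — cache-1 crashes.
  cache-1 sheds 93 req/s to search-1, worker-1: 46 each (1 lost).
    search-1: 53+46 = 99 > 60
    worker-1: 93+46 = 139 ≤ 140
Round 3 — search-1 crashes.
  search-1 sheds 99 req/s to app-b, worker-1: 49 each (1 lost).
    app-b: 10+49 = 59 ≤ 60
    worker-1: 139+49 = 188 > 140
Round 4 — worker-1 crashes.
  worker-1 sheds 188 req/s: no online neighbours, lost.
No further crashes.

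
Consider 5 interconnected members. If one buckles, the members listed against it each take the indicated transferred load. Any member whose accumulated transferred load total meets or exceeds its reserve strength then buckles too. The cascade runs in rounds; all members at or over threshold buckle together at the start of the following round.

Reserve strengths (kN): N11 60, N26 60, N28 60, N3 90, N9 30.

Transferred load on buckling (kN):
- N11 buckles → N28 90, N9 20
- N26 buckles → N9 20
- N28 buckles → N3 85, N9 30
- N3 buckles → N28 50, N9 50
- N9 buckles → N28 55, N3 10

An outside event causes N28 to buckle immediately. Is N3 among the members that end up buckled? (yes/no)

Round 1 — N28 buckles (initial).
  N3: +85 → 85 < 90
  N9: +30 → 30 ≥ 30
Round 2 — N9 buckles.
  N3: +10 → 95 ≥ 90
Round 3 — N3 buckles.
No further bucklings.

yes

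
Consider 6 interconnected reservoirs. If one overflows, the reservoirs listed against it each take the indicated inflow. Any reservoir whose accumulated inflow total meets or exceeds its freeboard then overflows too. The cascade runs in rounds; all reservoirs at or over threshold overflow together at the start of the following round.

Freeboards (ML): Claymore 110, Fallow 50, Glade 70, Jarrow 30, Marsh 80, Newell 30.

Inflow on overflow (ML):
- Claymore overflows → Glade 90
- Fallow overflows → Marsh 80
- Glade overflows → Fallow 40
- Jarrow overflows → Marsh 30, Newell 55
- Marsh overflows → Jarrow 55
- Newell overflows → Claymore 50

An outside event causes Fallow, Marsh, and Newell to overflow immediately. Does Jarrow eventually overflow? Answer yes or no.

Round 1 — Fallow, Marsh, Newell overflow (initial).
  Claymore: +50 → 50 < 110
  Jarrow: +55 → 55 ≥ 30
Round 2 — Jarrow overflows.
No further overflows.

yes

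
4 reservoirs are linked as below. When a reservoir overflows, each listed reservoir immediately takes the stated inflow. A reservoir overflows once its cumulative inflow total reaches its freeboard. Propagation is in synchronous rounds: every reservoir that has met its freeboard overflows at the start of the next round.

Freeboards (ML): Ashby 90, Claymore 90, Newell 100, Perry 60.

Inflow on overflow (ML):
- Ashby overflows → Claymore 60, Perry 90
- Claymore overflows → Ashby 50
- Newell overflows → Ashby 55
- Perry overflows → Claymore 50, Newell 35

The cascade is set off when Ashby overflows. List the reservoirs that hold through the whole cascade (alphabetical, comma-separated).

Newell

Round 1 — Ashby overflows (initial).
  Claymore: +60 → 60 < 90
  Perry: +90 → 90 ≥ 60
Round 2 — Perry overflows.
  Claymore: +50 → 110 ≥ 90
  Newell: +35 → 35 < 100
Round 3 — Claymore overflows.
No further overflows.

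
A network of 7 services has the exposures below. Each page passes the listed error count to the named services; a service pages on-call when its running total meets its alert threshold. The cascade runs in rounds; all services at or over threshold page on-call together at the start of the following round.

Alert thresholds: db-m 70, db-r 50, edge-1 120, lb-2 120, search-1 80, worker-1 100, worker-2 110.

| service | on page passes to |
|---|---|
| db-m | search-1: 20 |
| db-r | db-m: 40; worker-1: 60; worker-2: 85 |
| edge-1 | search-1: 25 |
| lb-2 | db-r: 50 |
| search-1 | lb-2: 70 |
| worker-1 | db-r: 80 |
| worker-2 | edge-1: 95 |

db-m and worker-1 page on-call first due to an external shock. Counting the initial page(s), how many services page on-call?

3

Round 1 — db-m, worker-1 page on-call (initial).
  db-r: +80 → 80 ≥ 50
  search-1: +20 → 20 < 80
Round 2 — db-r pages on-call.
  worker-2: +85 → 85 < 110
No further pages.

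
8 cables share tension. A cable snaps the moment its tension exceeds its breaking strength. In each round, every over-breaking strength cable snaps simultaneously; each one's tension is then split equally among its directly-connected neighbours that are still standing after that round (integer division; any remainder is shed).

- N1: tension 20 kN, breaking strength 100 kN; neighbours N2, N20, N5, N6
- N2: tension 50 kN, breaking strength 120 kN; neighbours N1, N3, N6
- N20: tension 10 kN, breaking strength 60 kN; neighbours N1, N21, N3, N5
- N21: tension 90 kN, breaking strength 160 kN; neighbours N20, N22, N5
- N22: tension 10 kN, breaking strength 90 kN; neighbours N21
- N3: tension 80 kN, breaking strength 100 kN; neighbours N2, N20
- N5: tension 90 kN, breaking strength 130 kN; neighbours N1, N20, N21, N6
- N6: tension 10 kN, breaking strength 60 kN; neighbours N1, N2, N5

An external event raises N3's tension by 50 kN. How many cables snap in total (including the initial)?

Round 1 — N3 at 130 > 100. N3 snaps.
  N3 sheds 130 kN to N2, N20: 65 each.
    N2: 50+65 = 115 ≤ 120
    N20: 10+65 = 75 > 60
Round 2 — N20 snaps.
  N20 sheds 75 kN to N1, N21, N5: 25 each.
    N1: 20+25 = 45 ≤ 100
    N21: 90+25 = 115 ≤ 160
    N5: 90+25 = 115 ≤ 130
No further breaks.

2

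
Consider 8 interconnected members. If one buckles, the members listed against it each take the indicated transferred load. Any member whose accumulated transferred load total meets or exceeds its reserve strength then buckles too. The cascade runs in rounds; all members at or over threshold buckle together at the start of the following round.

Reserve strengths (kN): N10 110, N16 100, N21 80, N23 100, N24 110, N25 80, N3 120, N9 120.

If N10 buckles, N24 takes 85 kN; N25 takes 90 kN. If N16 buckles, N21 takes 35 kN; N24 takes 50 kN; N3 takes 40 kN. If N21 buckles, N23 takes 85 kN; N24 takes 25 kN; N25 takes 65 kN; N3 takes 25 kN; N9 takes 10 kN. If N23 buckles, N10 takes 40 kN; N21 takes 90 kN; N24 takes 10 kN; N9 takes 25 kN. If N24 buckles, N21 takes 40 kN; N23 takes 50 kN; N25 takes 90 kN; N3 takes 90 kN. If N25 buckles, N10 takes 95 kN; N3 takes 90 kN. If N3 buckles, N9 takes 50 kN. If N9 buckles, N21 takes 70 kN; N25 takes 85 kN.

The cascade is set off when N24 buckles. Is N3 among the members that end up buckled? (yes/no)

yes

Round 1 — N24 buckles (initial).
  N21: +40 → 40 < 80
  N23: +50 → 50 < 100
  N25: +90 → 90 ≥ 80
  N3: +90 → 90 < 120
Round 2 — N25 buckles.
  N10: +95 → 95 < 110
  N3: +90 → 180 ≥ 120
Round 3 — N3 buckles.
  N9: +50 → 50 < 120
No further bucklings.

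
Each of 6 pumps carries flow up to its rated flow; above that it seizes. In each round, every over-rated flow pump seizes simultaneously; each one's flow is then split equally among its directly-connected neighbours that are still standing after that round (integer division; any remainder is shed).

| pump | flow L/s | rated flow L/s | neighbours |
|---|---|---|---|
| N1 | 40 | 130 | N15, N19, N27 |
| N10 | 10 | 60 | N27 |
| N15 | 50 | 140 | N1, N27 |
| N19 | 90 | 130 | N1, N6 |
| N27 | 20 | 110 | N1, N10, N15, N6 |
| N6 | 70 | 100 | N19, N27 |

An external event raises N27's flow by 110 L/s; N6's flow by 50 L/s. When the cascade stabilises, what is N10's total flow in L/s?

Round 1 — N27 at 130 > 110; N6 at 120 > 100. N27, N6 seize.
  N27 sheds 130 L/s to N1, N10, N15: 43 each (1 lost).
    N1: 40+43 = 83 ≤ 130
    N10: 10+43 = 53 ≤ 60
    N15: 50+43 = 93 ≤ 140
  N6 sheds 120 L/s to N19: 120 each.
    N19: 90+120 = 210 > 130
Round 2 — N19 seizes.
  N19 sheds 210 L/s to N1: 210 each.
    N1: 83+210 = 293 > 130
Round 3 — N1 seizes.
  N1 sheds 293 L/s to N15: 293 each.
    N15: 93+293 = 386 > 140
Round 4 — N15 seizes.
  N15 sheds 386 L/s: no online neighbours, lost.
No further seizures.

53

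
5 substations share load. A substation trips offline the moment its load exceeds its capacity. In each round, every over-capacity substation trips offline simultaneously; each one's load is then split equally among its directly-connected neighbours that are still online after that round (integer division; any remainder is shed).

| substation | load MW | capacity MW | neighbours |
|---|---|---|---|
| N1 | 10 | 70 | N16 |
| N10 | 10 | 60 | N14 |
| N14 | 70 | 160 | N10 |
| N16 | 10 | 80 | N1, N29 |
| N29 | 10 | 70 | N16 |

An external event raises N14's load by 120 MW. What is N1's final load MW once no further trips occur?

Round 1 — N14 at 190 > 160. N14 trips offline.
  N14 sheds 190 MW to N10: 190 each.
    N10: 10+190 = 200 > 60
Round 2 — N10 trips offline.
  N10 sheds 200 MW: no online neighbours, lost.
No further trips.

10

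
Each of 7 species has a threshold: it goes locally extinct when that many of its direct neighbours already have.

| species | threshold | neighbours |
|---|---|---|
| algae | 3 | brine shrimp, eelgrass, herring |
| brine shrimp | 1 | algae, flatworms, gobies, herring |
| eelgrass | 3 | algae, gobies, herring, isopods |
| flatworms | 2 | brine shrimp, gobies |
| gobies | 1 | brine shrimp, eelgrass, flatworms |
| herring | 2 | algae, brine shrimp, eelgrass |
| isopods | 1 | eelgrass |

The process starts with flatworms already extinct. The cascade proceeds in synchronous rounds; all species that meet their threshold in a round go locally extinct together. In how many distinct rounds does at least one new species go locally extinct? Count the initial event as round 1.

Round 1 — flatworms goes locally extinct (initial).
Round 2 — checking thresholds:
  brine shrimp: 1 of 4 neighbours ≥ 1, goes locally extinct.
  gobies: 1 of 3 neighbours ≥ 1, goes locally extinct.
Round 3 — no new extinctions; cascade stops.

2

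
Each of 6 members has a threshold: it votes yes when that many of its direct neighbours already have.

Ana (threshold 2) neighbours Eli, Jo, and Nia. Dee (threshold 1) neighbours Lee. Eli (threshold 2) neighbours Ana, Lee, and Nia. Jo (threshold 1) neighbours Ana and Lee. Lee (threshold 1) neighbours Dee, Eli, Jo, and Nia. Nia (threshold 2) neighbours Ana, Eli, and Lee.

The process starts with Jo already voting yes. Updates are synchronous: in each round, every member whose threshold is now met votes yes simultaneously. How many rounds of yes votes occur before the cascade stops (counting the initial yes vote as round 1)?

Round 1 — Jo votes yes (initial).
Round 2 — checking thresholds:
  Ana: 1 of 3 neighbours < 2, below threshold.
  Lee: 1 of 4 neighbours ≥ 1, votes yes.
Round 3 — checking thresholds:
  Ana: 1 of 3 neighbours < 2, below threshold.
  Dee: 1 of 1 neighbours ≥ 1, votes yes.
  Eli: 1 of 3 neighbours < 2, below threshold.
  Nia: 1 of 3 neighbours < 2, below threshold.
Round 4 — no new yes votes; cascade stops.

3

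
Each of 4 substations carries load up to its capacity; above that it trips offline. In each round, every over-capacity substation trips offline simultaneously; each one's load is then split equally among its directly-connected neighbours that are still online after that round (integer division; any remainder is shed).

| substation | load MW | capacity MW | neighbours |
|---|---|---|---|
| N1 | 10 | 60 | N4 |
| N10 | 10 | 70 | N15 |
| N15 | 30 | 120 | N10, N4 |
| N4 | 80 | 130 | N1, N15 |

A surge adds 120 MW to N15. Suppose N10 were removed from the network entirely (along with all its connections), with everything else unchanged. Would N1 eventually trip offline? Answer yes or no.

With N10 removed:
Round 1 — N15 at 150 > 120. N15 trips offline.
  N15 sheds 150 MW to N4: 150 each.
    N4: 80+150 = 230 > 130
Round 2 — N4 trips offline.
  N4 sheds 230 MW to N1: 230 each.
    N1: 10+230 = 240 > 60
Round 3 — N1 trips offline.
  N1 sheds 240 MW: no online neighbours, lost.
No further trips.

yes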